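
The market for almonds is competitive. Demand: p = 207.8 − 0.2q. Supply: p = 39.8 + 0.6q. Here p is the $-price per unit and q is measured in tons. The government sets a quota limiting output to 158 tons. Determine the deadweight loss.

$1081.60

Competitive equilibrium: 207.8 − 0.2q = 39.8 + 0.6q → q* = 210, p* = 165.8.
At q = 158: demand price = 207.8 − 0.2·158 = 176.2; supply price = 39.8 + 0.6·158 = 134.6.
Δq = 210 − 158 = 52; wedge = 176.2 − 134.6 = 41.6.
Deadweight loss = ½ × 52 × 41.6 = $1081.60.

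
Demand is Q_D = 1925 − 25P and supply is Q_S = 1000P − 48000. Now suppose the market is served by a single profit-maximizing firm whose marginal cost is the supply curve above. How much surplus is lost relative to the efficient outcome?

In inverse form: demand P = 77 − 0.04Q, supply P = 48 + 0.001Q.
Competitive equilibrium: 77 − 0.04Q = 48 + 0.001Q → Q* = 707.3171, P* = 48.7073.
Marginal revenue: MR = 77 − 0.08Q. Set MR = MC: 77 − 0.08Q = 48 + 0.001Q → Q_m = 358.0247.
Price P_m = 77 − 0.04·358.0247 = 62.679; MC(Q_m) = 48 + 0.001·358.0247 = 48.358.
Competitive Q* = 707.3171, so ΔQ = 349.2924; wedge = 62.679 − 48.358 = 14.321.
DWL = ½ × 349.2924 × 14.321 = 2501.11.

2501.11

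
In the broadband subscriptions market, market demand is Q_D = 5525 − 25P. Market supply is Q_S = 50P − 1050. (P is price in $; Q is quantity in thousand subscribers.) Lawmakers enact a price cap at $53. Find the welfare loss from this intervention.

$90133.33 thousand

In inverse form: demand P = 221 − 0.04Q, supply P = 21 + 0.02Q.
Competitive equilibrium: 221 − 0.04Q = 21 + 0.02Q → Q* = 3333.3333, P* = 87.6667.
At the ceiling P = 53, quantity supplied = (53 − 21)/0.02 = 1600.
Willingness to pay at Q' = 1600: 221 − 0.04·1600 = 157.
ΔQ = 3333.3333 − 1600 = 1733.3333; wedge = 157 − 53 = 104.
DWL = ½ × 1733.3333 × 104 = $90133.33 thousand.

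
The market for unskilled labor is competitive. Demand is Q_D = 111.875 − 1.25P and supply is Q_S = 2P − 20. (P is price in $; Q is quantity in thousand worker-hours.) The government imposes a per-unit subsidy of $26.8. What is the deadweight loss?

$276.25 thousand

In inverse form: demand P = 89.5 − 0.8Q, supply P = 10 + 0.5Q.
Competitive equilibrium: 89.5 − 0.8Q = 10 + 0.5Q → Q* = 61.1538, P* = 40.5769.
The subsidy lowers effective supply by 26.8: P = 0.5Q − 16.8.
New quantity: 89.5 − 0.8Q = 0.5Q − 16.8 → Q' = 81.7692.
Overproduction ΔQ = 81.7692 − 61.1538 = 20.6154; wedge = subsidy = 26.8.
Deadweight loss = ½ × 20.6154 × 26.8 = $276.25 thousand.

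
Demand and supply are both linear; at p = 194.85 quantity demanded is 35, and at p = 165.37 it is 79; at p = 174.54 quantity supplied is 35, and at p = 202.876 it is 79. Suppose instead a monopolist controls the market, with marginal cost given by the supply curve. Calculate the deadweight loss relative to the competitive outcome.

Demand slope = (165.37 − 194.85)/(79 − 35) = −0.67, so p = 218.3 − 0.67q.
Supply slope = (202.876 − 174.54)/(79 − 35) = 0.644, so p = 152 + 0.644q.
Competitive equilibrium: 218.3 − 0.67q = 152 + 0.644q → q* = 50.4566, p* = 184.4941.
Marginal revenue: MR = 218.3 − 1.34q. Set MR = MC: 218.3 − 1.34q = 152 + 0.644q → q_m = 33.4173.
Price p_m = 218.3 − 0.67·33.4173 = 195.9104; MC(q_m) = 152 + 0.644·33.4173 = 173.5207.
Competitive q* = 50.4566, so Δq = 17.0393; wedge = 195.9104 − 173.5207 = 22.3897.
The triangle = ½ × 17.0393 × 22.3897 = 190.75.

190.75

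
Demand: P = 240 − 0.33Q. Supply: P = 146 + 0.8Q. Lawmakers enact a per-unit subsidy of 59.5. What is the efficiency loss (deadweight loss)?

Competitive equilibrium: 240 − 0.33Q = 146 + 0.8Q → Q* = 83.1858, P* = 212.5487.
The subsidy lowers effective supply by 59.5: P = 86.5 + 0.8Q.
New quantity: 240 − 0.33Q = 86.5 + 0.8Q → Q' = 135.8407.
Overproduction ΔQ = 135.8407 − 83.1858 = 52.6549; wedge = subsidy = 59.5.
DWL = ½ × 52.6549 × 59.5 = 1566.48.

1566.48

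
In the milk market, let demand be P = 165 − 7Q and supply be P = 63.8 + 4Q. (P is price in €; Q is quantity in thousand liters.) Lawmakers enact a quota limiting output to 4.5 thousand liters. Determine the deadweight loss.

€121.495 thousand

Competitive equilibrium: 165 − 7Q = 63.8 + 4Q → Q* = 9.2, P* = 100.6.
At Q = 4.5: demand price = 165 − 7·4.5 = 133.5; supply price = 63.8 + 4·4.5 = 81.8.
ΔQ = 9.2 − 4.5 = 4.7; wedge = 133.5 − 81.8 = 51.7.
DWL = ½ × 4.7 × 51.7 = €121.495 thousand.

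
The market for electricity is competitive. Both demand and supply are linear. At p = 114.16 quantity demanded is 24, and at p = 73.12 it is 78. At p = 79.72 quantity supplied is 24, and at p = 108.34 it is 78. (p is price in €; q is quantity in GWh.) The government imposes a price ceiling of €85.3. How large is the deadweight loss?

€168.63

Demand slope = (73.12 − 114.16)/(78 − 24) = −0.76, so p = 132.4 − 0.76q.
Supply slope = (108.34 − 79.72)/(78 − 24) = 0.53, so p = 67 + 0.53q.
Competitive equilibrium: 132.4 − 0.76q = 67 + 0.53q → q* = 50.6977, p* = 93.8698.
At the ceiling p = 85.3, quantity supplied = (85.3 − 67)/0.53 = 34.5283.
Willingness to pay at q' = 34.5283: 132.4 − 0.76·34.5283 = 106.1585.
Δq = 50.6977 − 34.5283 = 16.1694; wedge = 106.1585 − 85.3 = 20.8585.
Welfare loss = ½ × 16.1694 × 20.8585 = €168.63.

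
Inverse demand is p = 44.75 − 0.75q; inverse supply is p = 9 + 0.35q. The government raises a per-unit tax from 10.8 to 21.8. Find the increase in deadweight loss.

Competitive equilibrium: 44.75 − 0.75q = 9 + 0.35q → q* = 32.5, p* = 20.375.
For a per-unit tax t: Δq = t/1.1, so DWL = ½·t·(t/1.1) = t²/2.2.
At t = 10.8: DWL = 53.018. At t = 21.8: DWL = 216.018.
Increase = 216.018 − 53.018 = 163.

163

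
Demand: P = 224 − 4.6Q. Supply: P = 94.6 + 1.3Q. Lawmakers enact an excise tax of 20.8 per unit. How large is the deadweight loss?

Competitive equilibrium: 224 − 4.6Q = 94.6 + 1.3Q → Q* = 21.9322, P* = 123.1119.
With the tax, the buyer price exceeds the seller price by 20.8: (224 − 4.6Q) − (94.6 + 1.3Q) = 20.8 → Q' = 18.4068.
ΔQ = 21.9322 − 18.4068 = 3.5254; the wedge equals the tax, 20.8.
Welfare loss = ½ × 3.5254 × 20.8 = 36.66.

36.66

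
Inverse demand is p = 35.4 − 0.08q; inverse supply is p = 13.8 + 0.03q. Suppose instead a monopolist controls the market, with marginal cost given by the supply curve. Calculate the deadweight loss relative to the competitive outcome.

Competitive equilibrium: 35.4 − 0.08q = 13.8 + 0.03q → q* = 196.36364, p* = 19.69091.
Marginal revenue: MR = 35.4 − 0.16q. Set MR = MC: 35.4 − 0.16q = 13.8 + 0.03q → q_m = 113.68421.
Price p_m = 35.4 − 0.08·113.68421 = 26.30526; MC(q_m) = 13.8 + 0.03·113.68421 = 17.21053.
Competitive q* = 196.36364, so Δq = 82.67943; wedge = 26.30526 − 17.21053 = 9.09473.
Deadweight loss = ½ × 82.67943 × 9.09473 = 375.97.

375.97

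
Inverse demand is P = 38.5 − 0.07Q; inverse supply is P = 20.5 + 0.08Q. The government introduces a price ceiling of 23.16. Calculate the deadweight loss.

564.42

Competitive equilibrium: 38.5 − 0.07Q = 20.5 + 0.08Q → Q* = 120, P* = 30.1.
At the ceiling P = 23.16, quantity supplied = (23.16 − 20.5)/0.08 = 33.25.
Willingness to pay at Q' = 33.25: 38.5 − 0.07·33.25 = 36.1725.
ΔQ = 120 − 33.25 = 86.75; wedge = 36.1725 − 23.16 = 13.0125.
Deadweight loss = ½ × 86.75 × 13.0125 = 564.42.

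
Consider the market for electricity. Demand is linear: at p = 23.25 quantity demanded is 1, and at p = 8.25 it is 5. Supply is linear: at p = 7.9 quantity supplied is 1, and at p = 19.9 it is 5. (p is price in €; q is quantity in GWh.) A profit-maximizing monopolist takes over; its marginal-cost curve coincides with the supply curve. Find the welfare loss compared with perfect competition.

€4.61

Demand slope = (8.25 − 23.25)/(5 − 1) = −3.75, so p = 27 − 3.75q.
Supply slope = (19.9 − 7.9)/(5 − 1) = 3, so p = 4.9 + 3q.
Competitive equilibrium: 27 − 3.75q = 4.9 + 3q → q* = 3.2741, p* = 14.7222.
Marginal revenue: MR = 27 − 7.5q. Set MR = MC: 27 − 7.5q = 4.9 + 3q → q_m = 2.1048.
Price p_m = 27 − 3.75·2.1048 = 19.107; MC(q_m) = 4.9 + 3·2.1048 = 11.2144.
Competitive q* = 3.2741, so Δq = 1.1693; wedge = 19.107 − 11.2144 = 7.8926.
Welfare loss = ½ × 1.1693 × 7.8926 = €4.61.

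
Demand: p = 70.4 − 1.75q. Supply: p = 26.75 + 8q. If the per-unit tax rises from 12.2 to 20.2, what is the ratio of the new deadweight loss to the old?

2.741

Competitive equilibrium: 70.4 − 1.75q = 26.75 + 8q → q* = 4.4769, p* = 62.5654.
For a per-unit tax t: Δq = t/9.75, so DWL = ½·t·(t/9.75) = t²/19.5.
At t = 12.2: DWL = 7.633. At t = 20.2: DWL = 20.925.
Ratio = (20.2/12.2)² = 2.741.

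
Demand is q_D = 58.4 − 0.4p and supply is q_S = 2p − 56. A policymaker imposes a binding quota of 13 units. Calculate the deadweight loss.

In inverse form: demand p = 146 − 2.5q, supply p = 28 + 0.5q.
Competitive equilibrium: 146 − 2.5q = 28 + 0.5q → q* = 39.3333, p* = 47.6667.
At q = 13: demand price = 146 − 2.5·13 = 113.5; supply price = 28 + 0.5·13 = 34.5.
Δq = 39.3333 − 13 = 26.3333; wedge = 113.5 − 34.5 = 79.
Deadweight loss = ½ × 26.3333 × 79 = 1040.17.

1040.17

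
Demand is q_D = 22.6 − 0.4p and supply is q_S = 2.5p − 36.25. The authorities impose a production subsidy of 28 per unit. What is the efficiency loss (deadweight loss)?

In inverse form: demand p = 56.5 − 2.5q, supply p = 14.5 + 0.4q.
Competitive equilibrium: 56.5 − 2.5q = 14.5 + 0.4q → q* = 14.4828, p* = 20.2931.
The subsidy lowers effective supply by 28: p = 0.4q − 13.5.
New quantity: 56.5 − 2.5q = 0.4q − 13.5 → q' = 24.1379.
Overproduction Δq = 24.1379 − 14.4828 = 9.6551; wedge = subsidy = 28.
DWL = ½ × 9.6551 × 28 = 135.17.

135.17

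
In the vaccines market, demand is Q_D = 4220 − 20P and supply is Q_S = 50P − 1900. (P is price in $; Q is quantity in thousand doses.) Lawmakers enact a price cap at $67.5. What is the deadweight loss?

$34750.45 thousand

In inverse form: demand P = 211 − 0.05Q, supply P = 38 + 0.02Q.
Competitive equilibrium: 211 − 0.05Q = 38 + 0.02Q → Q* = 2471.4286, P* = 87.4286.
At the ceiling P = 67.5, quantity supplied = (67.5 − 38)/0.02 = 1475.
Willingness to pay at Q' = 1475: 211 − 0.05·1475 = 137.25.
ΔQ = 2471.4286 − 1475 = 996.4286; wedge = 137.25 − 67.5 = 69.75.
DWL = ½ × 996.4286 × 69.75 = $34750.45 thousand.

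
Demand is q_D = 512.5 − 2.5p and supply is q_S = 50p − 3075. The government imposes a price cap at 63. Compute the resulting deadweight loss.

14933.33

In inverse form: demand p = 205 − 0.4q, supply p = 61.5 + 0.02q.
Competitive equilibrium: 205 − 0.4q = 61.5 + 0.02q → q* = 341.66667, p* = 68.33333.
At the ceiling p = 63, quantity supplied = (63 − 61.5)/0.02 = 75.
Willingness to pay at q' = 75: 205 − 0.4·75 = 175.
Δq = 341.66667 − 75 = 266.66667; wedge = 175 − 63 = 112.
Welfare loss = ½ × 266.66667 × 112 = 14933.33.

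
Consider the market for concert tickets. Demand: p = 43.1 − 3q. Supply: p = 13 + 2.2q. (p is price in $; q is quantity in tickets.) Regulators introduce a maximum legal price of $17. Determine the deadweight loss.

$40.98

Competitive equilibrium: 43.1 − 3q = 13 + 2.2q → q* = 5.7885, p* = 25.7346.
At the ceiling p = 17, quantity supplied = (17 − 13)/2.2 = 1.8182.
Willingness to pay at q' = 1.8182: 43.1 − 3·1.8182 = 37.6454.
Δq = 5.7885 − 1.8182 = 3.9703; wedge = 37.6454 − 17 = 20.6454.
The triangle = ½ × 3.9703 × 20.6454 = $40.98.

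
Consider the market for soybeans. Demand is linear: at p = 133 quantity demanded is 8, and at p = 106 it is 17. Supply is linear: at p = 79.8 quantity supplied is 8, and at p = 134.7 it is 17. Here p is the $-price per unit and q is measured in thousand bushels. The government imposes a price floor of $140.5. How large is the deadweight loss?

Demand slope = (106 − 133)/(17 − 8) = −3, so p = 157 − 3q.
Supply slope = (134.7 − 79.8)/(17 − 8) = 6.1, so p = 31 + 6.1q.
Competitive equilibrium: 157 − 3q = 31 + 6.1q → q* = 13.8462, p* = 115.4615.
At the floor p = 140.5, quantity demanded = (157 − 140.5)/3 = 5.5.
Sellers' marginal cost at q' = 5.5: 31 + 6.1·5.5 = 64.55.
Δq = 13.8462 − 5.5 = 8.3462; wedge = 140.5 − 64.55 = 75.95.
The triangle = ½ × 8.3462 × 75.95 = $316.95 thousand.

$316.95 thousand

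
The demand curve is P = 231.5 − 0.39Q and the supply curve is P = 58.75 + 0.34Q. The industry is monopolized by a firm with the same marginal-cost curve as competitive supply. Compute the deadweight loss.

Competitive equilibrium: 231.5 − 0.39Q = 58.75 + 0.34Q → Q* = 236.6438, P* = 139.2089.
Marginal revenue: MR = 231.5 − 0.78Q. Set MR = MC: 231.5 − 0.78Q = 58.75 + 0.34Q → Q_m = 154.2411.
Price P_m = 231.5 − 0.39·154.2411 = 171.346; MC(Q_m) = 58.75 + 0.34·154.2411 = 111.192.
Competitive Q* = 236.6438, so ΔQ = 82.4027; wedge = 171.346 − 111.192 = 60.154.
Welfare loss = ½ × 82.4027 × 60.154 = 2478.43.

2478.43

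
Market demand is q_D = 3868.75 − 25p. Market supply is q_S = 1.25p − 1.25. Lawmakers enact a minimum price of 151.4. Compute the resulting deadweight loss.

4140.21

In inverse form: demand p = 154.75 − 0.04q, supply p = 1 + 0.8q.
Competitive equilibrium: 154.75 − 0.04q = 1 + 0.8q → q* = 183.0357, p* = 147.4286.
At the floor p = 151.4, quantity demanded = (154.75 − 151.4)/0.04 = 83.75.
Sellers' marginal cost at q' = 83.75: 1 + 0.8·83.75 = 68.
Δq = 183.0357 − 83.75 = 99.2857; wedge = 151.4 − 68 = 83.4.
The triangle = ½ × 99.2857 × 83.4 = 4140.21.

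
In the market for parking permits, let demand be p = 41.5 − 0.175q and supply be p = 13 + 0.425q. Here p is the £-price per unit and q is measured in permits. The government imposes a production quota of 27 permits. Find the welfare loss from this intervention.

£126.075

Competitive equilibrium: 41.5 − 0.175q = 13 + 0.425q → q* = 47.5, p* = 33.1875.
At q = 27: demand price = 41.5 − 0.175·27 = 36.775; supply price = 13 + 0.425·27 = 24.475.
Δq = 47.5 − 27 = 20.5; wedge = 36.775 − 24.475 = 12.3.
Deadweight loss = ½ × 20.5 × 12.3 = £126.075.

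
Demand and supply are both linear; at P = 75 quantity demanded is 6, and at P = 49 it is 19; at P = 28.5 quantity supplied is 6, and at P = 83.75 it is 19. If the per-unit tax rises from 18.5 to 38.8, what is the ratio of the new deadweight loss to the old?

4.399

Demand slope = (49 − 75)/(19 − 6) = −2, so P = 87 − 2Q.
Supply slope = (83.75 − 28.5)/(19 − 6) = 4.25, so P = 3 + 4.25Q.
Competitive equilibrium: 87 − 2Q = 3 + 4.25Q → Q* = 13.44, P* = 60.12.
For a per-unit tax t: ΔQ = t/6.25, so DWL = ½·t·(t/6.25) = t²/12.5.
At t = 18.5: DWL = 27.38. At t = 38.8: DWL = 120.4352.
Ratio = (38.8/18.5)² = 4.399.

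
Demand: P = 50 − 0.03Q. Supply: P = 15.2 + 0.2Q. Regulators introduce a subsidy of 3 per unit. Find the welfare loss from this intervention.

19.57

Competitive equilibrium: 50 − 0.03Q = 15.2 + 0.2Q → Q* = 151.3043, P* = 45.4609.
The subsidy lowers effective supply by 3: P = 12.2 + 0.2Q.
New quantity: 50 − 0.03Q = 12.2 + 0.2Q → Q' = 164.3478.
Overproduction ΔQ = 164.3478 − 151.3043 = 13.0435; wedge = subsidy = 3.
Deadweight loss = ½ × 13.0435 × 3 = 19.57.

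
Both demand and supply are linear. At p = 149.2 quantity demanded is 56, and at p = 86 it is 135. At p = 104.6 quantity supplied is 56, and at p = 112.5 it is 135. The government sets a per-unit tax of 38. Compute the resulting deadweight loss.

Demand slope = (86 − 149.2)/(135 − 56) = −0.8, so p = 194 − 0.8q.
Supply slope = (112.5 − 104.6)/(135 − 56) = 0.1, so p = 99 + 0.1q.
Competitive equilibrium: 194 − 0.8q = 99 + 0.1q → q* = 105.5556, p* = 109.5556.
With the tax, the buyer price exceeds the seller price by 38: (194 − 0.8q) − (99 + 0.1q) = 38 → q' = 63.3333.
Δq = 105.5556 − 63.3333 = 42.2223; the wedge equals the tax, 38.
Welfare loss = ½ × 42.2223 × 38 = 802.22.

802.22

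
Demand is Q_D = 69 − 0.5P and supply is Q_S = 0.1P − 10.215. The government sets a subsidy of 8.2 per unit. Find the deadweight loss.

2.80

In inverse form: demand P = 138 − 2Q, supply P = 102.15 + 10Q.
Competitive equilibrium: 138 − 2Q = 102.15 + 10Q → Q* = 2.9875, P* = 132.025.
The subsidy lowers effective supply by 8.2: P = 93.95 + 10Q.
New quantity: 138 − 2Q = 93.95 + 10Q → Q' = 3.6708.
Overproduction ΔQ = 3.6708 − 2.9875 = 0.6833; wedge = subsidy = 8.2.
DWL = ½ × 0.6833 × 8.2 = 2.80.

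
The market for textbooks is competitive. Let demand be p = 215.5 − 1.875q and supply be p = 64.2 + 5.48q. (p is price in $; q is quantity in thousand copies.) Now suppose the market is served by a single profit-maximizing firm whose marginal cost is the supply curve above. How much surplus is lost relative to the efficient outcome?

$64.22 thousand

Competitive equilibrium: 215.5 − 1.875q = 64.2 + 5.48q → q* = 20.571, p* = 176.9293.
Marginal revenue: MR = 215.5 − 3.75q. Set MR = MC: 215.5 − 3.75q = 64.2 + 5.48q → q_m = 16.3922.
Price p_m = 215.5 − 1.875·16.3922 = 184.7646; MC(q_m) = 64.2 + 5.48·16.3922 = 154.0293.
Competitive q* = 20.571, so Δq = 4.1788; wedge = 184.7646 − 154.0293 = 30.7353.
The triangle = ½ × 4.1788 × 30.7353 = $64.22 thousand.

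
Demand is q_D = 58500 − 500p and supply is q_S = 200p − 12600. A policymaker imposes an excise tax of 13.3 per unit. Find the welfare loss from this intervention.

In inverse form: demand p = 117 − 0.002q, supply p = 63 + 0.005q.
Competitive equilibrium: 117 − 0.002q = 63 + 0.005q → q* = 7714.2857, p* = 101.5714.
With the tax, the buyer price exceeds the seller price by 13.3: (117 − 0.002q) − (63 + 0.005q) = 13.3 → q' = 5814.2857.
Δq = 7714.2857 − 5814.2857 = 1900; the wedge equals the tax, 13.3.
Deadweight loss = ½ × 1900 × 13.3 = 12635.

12635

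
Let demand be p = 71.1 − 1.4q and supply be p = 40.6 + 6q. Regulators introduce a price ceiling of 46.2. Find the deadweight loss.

Competitive equilibrium: 71.1 − 1.4q = 40.6 + 6q → q* = 4.1216, p* = 65.3297.
At the ceiling p = 46.2, quantity supplied = (46.2 − 40.6)/6 = 0.9333.
Willingness to pay at q' = 0.9333: 71.1 − 1.4·0.9333 = 69.7934.
Δq = 4.1216 − 0.9333 = 3.1883; wedge = 69.7934 − 46.2 = 23.5934.
The triangle = ½ × 3.1883 × 23.5934 = 37.61.

37.61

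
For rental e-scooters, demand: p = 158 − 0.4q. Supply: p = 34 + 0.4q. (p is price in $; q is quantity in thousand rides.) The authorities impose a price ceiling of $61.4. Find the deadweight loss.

Competitive equilibrium: 158 − 0.4q = 34 + 0.4q → q* = 155, p* = 96.
At the ceiling p = 61.4, quantity supplied = (61.4 − 34)/0.4 = 68.5.
Willingness to pay at q' = 68.5: 158 − 0.4·68.5 = 130.6.
Δq = 155 − 68.5 = 86.5; wedge = 130.6 − 61.4 = 69.2.
Welfare loss = ½ × 86.5 × 69.2 = $2992.90 thousand.

$2992.90 thousand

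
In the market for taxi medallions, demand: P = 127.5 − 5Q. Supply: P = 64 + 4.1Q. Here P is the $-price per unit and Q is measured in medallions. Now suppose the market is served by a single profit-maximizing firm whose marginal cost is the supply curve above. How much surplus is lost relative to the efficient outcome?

$27.86

Competitive equilibrium: 127.5 − 5Q = 64 + 4.1Q → Q* = 6.978, P* = 92.6099.
Marginal revenue: MR = 127.5 − 10Q. Set MR = MC: 127.5 − 10Q = 64 + 4.1Q → Q_m = 4.5035.
Price P_m = 127.5 − 5·4.5035 = 104.9825; MC(Q_m) = 64 + 4.1·4.5035 = 82.4644.
Competitive Q* = 6.978, so ΔQ = 2.4745; wedge = 104.9825 − 82.4644 = 22.5181.
Deadweight loss = ½ × 2.4745 × 22.5181 = $27.86.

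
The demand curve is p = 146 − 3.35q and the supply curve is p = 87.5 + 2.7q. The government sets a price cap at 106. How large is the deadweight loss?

Competitive equilibrium: 146 − 3.35q = 87.5 + 2.7q → q* = 9.6694, p* = 113.6074.
At the ceiling p = 106, quantity supplied = (106 − 87.5)/2.7 = 6.8519.
Willingness to pay at q' = 6.8519: 146 − 3.35·6.8519 = 123.0461.
Δq = 9.6694 − 6.8519 = 2.8175; wedge = 123.0461 − 106 = 17.0461.
The triangle = ½ × 2.8175 × 17.0461 = 24.01.

24.01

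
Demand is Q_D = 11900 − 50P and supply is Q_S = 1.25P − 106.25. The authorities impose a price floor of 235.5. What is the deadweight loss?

In inverse form: demand P = 238 − 0.02Q, supply P = 85 + 0.8Q.
Competitive equilibrium: 238 − 0.02Q = 85 + 0.8Q → Q* = 186.5854, P* = 234.2683.
At the floor P = 235.5, quantity demanded = (238 − 235.5)/0.02 = 125.
Sellers' marginal cost at Q' = 125: 85 + 0.8·125 = 185.
ΔQ = 186.5854 − 125 = 61.5854; wedge = 235.5 − 185 = 50.5.
The triangle = ½ × 61.5854 × 50.5 = 1555.03.

1555.03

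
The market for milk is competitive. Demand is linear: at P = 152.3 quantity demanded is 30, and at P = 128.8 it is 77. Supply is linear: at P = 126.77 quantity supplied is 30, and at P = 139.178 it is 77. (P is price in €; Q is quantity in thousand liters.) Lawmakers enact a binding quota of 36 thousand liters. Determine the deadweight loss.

Demand slope = (128.8 − 152.3)/(77 − 30) = −0.5, so P = 167.3 − 0.5Q.
Supply slope = (139.178 − 126.77)/(77 − 30) = 0.264, so P = 118.85 + 0.264Q.
Competitive equilibrium: 167.3 − 0.5Q = 118.85 + 0.264Q → Q* = 63.4162, P* = 135.5919.
At Q = 36: demand price = 167.3 − 0.5·36 = 149.3; supply price = 118.85 + 0.264·36 = 128.354.
ΔQ = 63.4162 − 36 = 27.4162; wedge = 149.3 − 128.354 = 20.946.
The triangle = ½ × 27.4162 × 20.946 = €287.13 thousand.

€287.13 thousand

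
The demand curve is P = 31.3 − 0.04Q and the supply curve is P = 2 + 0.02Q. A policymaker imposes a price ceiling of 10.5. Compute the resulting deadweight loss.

Competitive equilibrium: 31.3 − 0.04Q = 2 + 0.02Q → Q* = 488.3333, P* = 11.7667.
At the ceiling P = 10.5, quantity supplied = (10.5 − 2)/0.02 = 425.
Willingness to pay at Q' = 425: 31.3 − 0.04·425 = 14.3.
ΔQ = 488.3333 − 425 = 63.3333; wedge = 14.3 − 10.5 = 3.8.
Deadweight loss = ½ × 63.3333 × 3.8 = 120.33.

120.33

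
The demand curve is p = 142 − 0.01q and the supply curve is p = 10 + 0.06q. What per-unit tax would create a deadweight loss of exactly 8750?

35

Competitive equilibrium: 142 − 0.01q = 10 + 0.06q → q* = 1885.7143, p* = 123.1429.
A tax t gives Δq = t/0.07 and wedge t, so DWL = t²/0.14.
t²/0.14 = 8750 → t² = 1225 → t = 35.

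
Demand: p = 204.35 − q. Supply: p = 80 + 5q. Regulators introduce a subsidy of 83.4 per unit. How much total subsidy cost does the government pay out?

Competitive equilibrium: 204.35 − q = 80 + 5q → q* = 20.725, p* = 183.625.
The subsidy lowers effective supply by 83.4: p = 5q − 3.4.
New quantity: 204.35 − q = 5q − 3.4 → q' = 34.625.
Total subsidy cost = 83.4 × 34.625 = 2887.725.

2887.725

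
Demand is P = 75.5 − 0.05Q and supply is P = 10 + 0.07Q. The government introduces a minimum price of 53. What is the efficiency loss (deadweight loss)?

551.04

Competitive equilibrium: 75.5 − 0.05Q = 10 + 0.07Q → Q* = 545.8333, P* = 48.2083.
At the floor P = 53, quantity demanded = (75.5 − 53)/0.05 = 450.
Sellers' marginal cost at Q' = 450: 10 + 0.07·450 = 41.5.
ΔQ = 545.8333 − 450 = 95.8333; wedge = 53 − 41.5 = 11.5.
The triangle = ½ × 95.8333 × 11.5 = 551.04.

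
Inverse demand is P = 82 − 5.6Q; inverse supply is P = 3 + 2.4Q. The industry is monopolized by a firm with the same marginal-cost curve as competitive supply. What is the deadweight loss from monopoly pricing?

66.14

Competitive equilibrium: 82 − 5.6Q = 3 + 2.4Q → Q* = 9.875, P* = 26.7.
Marginal revenue: MR = 82 − 11.2Q. Set MR = MC: 82 − 11.2Q = 3 + 2.4Q → Q_m = 5.8088.
Price P_m = 82 − 5.6·5.8088 = 49.4707; MC(Q_m) = 3 + 2.4·5.8088 = 16.9411.
Competitive Q* = 9.875, so ΔQ = 4.0662; wedge = 49.4707 − 16.9411 = 32.5296.
The triangle = ½ × 4.0662 × 32.5296 = 66.14.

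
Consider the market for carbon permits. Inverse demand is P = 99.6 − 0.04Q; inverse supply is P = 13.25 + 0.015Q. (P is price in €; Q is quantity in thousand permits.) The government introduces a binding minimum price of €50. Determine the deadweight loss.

€2994.75 thousand

Competitive equilibrium: 99.6 − 0.04Q = 13.25 + 0.015Q → Q* = 1570, P* = 36.8.
At the floor P = 50, quantity demanded = (99.6 − 50)/0.04 = 1240.
Sellers' marginal cost at Q' = 1240: 13.25 + 0.015·1240 = 31.85.
ΔQ = 1570 − 1240 = 330; wedge = 50 − 31.85 = 18.15.
The triangle = ½ × 330 × 18.15 = €2994.75 thousand.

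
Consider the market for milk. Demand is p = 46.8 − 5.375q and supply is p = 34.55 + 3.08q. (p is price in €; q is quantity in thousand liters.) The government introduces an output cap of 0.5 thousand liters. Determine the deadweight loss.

Competitive equilibrium: 46.8 − 5.375q = 34.55 + 3.08q → q* = 1.4488, p* = 39.0124.
At q = 0.5: demand price = 46.8 − 5.375·0.5 = 44.1125; supply price = 34.55 + 3.08·0.5 = 36.09.
Δq = 1.4488 − 0.5 = 0.9488; wedge = 44.1125 − 36.09 = 8.0225.
Deadweight loss = ½ × 0.9488 × 8.0225 = €3.81 thousand.

€3.81 thousand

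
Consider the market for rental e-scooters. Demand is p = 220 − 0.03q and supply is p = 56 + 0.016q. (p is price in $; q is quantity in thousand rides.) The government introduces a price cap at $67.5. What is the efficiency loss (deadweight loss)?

$186354.66 thousand

Competitive equilibrium: 220 − 0.03q = 56 + 0.016q → q* = 3565.2174, p* = 113.0435.
At the ceiling p = 67.5, quantity supplied = (67.5 − 56)/0.016 = 718.75.
Willingness to pay at q' = 718.75: 220 − 0.03·718.75 = 198.4375.
Δq = 3565.2174 − 718.75 = 2846.4674; wedge = 198.4375 − 67.5 = 130.9375.
Deadweight loss = ½ × 2846.4674 × 130.9375 = $186354.66 thousand.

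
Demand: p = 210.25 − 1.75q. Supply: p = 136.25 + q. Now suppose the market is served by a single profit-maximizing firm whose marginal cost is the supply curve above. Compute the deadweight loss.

150.57

Competitive equilibrium: 210.25 − 1.75q = 136.25 + q → q* = 26.90909, p* = 163.15909.
Marginal revenue: MR = 210.25 − 3.5q. Set MR = MC: 210.25 − 3.5q = 136.25 + q → q_m = 16.44444.
Price p_m = 210.25 − 1.75·16.44444 = 181.47223; MC(q_m) = 136.25 + 1·16.44444 = 152.69444.
Competitive q* = 26.90909, so Δq = 10.46465; wedge = 181.47223 − 152.69444 = 28.77779.
The triangle = ½ × 10.46465 × 28.77779 = 150.57.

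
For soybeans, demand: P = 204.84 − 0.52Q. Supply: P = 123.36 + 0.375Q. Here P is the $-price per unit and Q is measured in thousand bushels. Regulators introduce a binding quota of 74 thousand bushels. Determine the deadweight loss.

$129.92 thousand

Competitive equilibrium: 204.84 − 0.52Q = 123.36 + 0.375Q → Q* = 91.0391, P* = 157.4997.
At Q = 74: demand price = 204.84 − 0.52·74 = 166.36; supply price = 123.36 + 0.375·74 = 151.11.
ΔQ = 91.0391 − 74 = 17.0391; wedge = 166.36 − 151.11 = 15.25.
Deadweight loss = ½ × 17.0391 × 15.25 = $129.92 thousand.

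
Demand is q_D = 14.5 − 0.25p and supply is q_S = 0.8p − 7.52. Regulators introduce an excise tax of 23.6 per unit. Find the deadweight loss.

In inverse form: demand p = 58 − 4q, supply p = 9.4 + 1.25q.
Competitive equilibrium: 58 − 4q = 9.4 + 1.25q → q* = 9.2571, p* = 20.9714.
With the tax, the buyer price exceeds the seller price by 23.6: (58 − 4q) − (9.4 + 1.25q) = 23.6 → q' = 4.7619.
Δq = 9.2571 − 4.7619 = 4.4952; the wedge equals the tax, 23.6.
The triangle = ½ × 4.4952 × 23.6 = 53.04.

53.04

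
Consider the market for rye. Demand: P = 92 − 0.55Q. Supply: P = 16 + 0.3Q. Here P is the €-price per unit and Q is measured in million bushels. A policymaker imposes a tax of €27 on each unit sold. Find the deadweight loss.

€428.82 million

Competitive equilibrium: 92 − 0.55Q = 16 + 0.3Q → Q* = 89.4118, P* = 42.8235.
With the tax, the buyer price exceeds the seller price by 27: (92 − 0.55Q) − (16 + 0.3Q) = 27 → Q' = 57.6471.
ΔQ = 89.4118 − 57.6471 = 31.7647; the wedge equals the tax, 27.
Welfare loss = ½ × 31.7647 × 27 = €428.82 million.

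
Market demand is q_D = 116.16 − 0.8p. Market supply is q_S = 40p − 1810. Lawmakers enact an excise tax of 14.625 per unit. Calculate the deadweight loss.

83.88

In inverse form: demand p = 145.2 − 1.25q, supply p = 45.25 + 0.025q.
Competitive equilibrium: 145.2 − 1.25q = 45.25 + 0.025q → q* = 78.3922, p* = 47.2098.
With the tax, the buyer price exceeds the seller price by 14.625: (145.2 − 1.25q) − (45.25 + 0.025q) = 14.625 → q' = 66.9216.
Δq = 78.3922 − 66.9216 = 11.4706; the wedge equals the tax, 14.625.
DWL = ½ × 11.4706 × 14.625 = 83.88.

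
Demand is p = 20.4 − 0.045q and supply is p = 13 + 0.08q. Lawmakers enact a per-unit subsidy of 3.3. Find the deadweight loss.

43.56

Competitive equilibrium: 20.4 − 0.045q = 13 + 0.08q → q* = 59.2, p* = 17.736.
The subsidy lowers effective supply by 3.3: p = 9.7 + 0.08q.
New quantity: 20.4 − 0.045q = 9.7 + 0.08q → q' = 85.6.
Overproduction Δq = 85.6 − 59.2 = 26.4; wedge = subsidy = 3.3.
Deadweight loss = ½ × 26.4 × 3.3 = 43.56.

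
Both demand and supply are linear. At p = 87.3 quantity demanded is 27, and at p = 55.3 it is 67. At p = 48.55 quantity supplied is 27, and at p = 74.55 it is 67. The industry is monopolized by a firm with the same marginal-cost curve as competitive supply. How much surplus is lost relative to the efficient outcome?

Demand slope = (55.3 − 87.3)/(67 − 27) = −0.8, so p = 108.9 − 0.8q.
Supply slope = (74.55 − 48.55)/(67 − 27) = 0.65, so p = 31 + 0.65q.
Competitive equilibrium: 108.9 − 0.8q = 31 + 0.65q → q* = 53.7241, p* = 65.9207.
Marginal revenue: MR = 108.9 − 1.6q. Set MR = MC: 108.9 − 1.6q = 31 + 0.65q → q_m = 34.6222.
Price p_m = 108.9 − 0.8·34.6222 = 81.2022; MC(q_m) = 31 + 0.65·34.6222 = 53.5044.
Competitive q* = 53.7241, so Δq = 19.1019; wedge = 81.2022 − 53.5044 = 27.6978.
Welfare loss = ½ × 19.1019 × 27.6978 = 264.54.

264.54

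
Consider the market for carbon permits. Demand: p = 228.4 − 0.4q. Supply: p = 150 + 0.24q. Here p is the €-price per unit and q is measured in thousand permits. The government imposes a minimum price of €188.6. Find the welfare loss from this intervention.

Competitive equilibrium: 228.4 − 0.4q = 150 + 0.24q → q* = 122.5, p* = 179.4.
At the floor p = 188.6, quantity demanded = (228.4 − 188.6)/0.4 = 99.5.
Sellers' marginal cost at q' = 99.5: 150 + 0.24·99.5 = 173.88.
Δq = 122.5 − 99.5 = 23; wedge = 188.6 − 173.88 = 14.72.
The triangle = ½ × 23 × 14.72 = €169.28 thousand.

€169.28 thousand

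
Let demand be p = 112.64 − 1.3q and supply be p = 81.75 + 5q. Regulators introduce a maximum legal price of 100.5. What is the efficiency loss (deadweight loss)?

Competitive equilibrium: 112.64 − 1.3q = 81.75 + 5q → q* = 4.9032, p* = 106.2659.
At the ceiling p = 100.5, quantity supplied = (100.5 − 81.75)/5 = 3.75.
Willingness to pay at q' = 3.75: 112.64 − 1.3·3.75 = 107.765.
Δq = 4.9032 − 3.75 = 1.1532; wedge = 107.765 − 100.5 = 7.265.
The triangle = ½ × 1.1532 × 7.265 = 4.19.

4.19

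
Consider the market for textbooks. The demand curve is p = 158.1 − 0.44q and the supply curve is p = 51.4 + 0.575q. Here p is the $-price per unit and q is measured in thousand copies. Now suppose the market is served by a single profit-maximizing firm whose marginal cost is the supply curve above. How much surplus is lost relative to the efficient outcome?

Competitive equilibrium: 158.1 − 0.44q = 51.4 + 0.575q → q* = 105.1232, p* = 111.8458.
Marginal revenue: MR = 158.1 − 0.88q. Set MR = MC: 158.1 − 0.88q = 51.4 + 0.575q → q_m = 73.3333.
Price p_m = 158.1 − 0.44·73.3333 = 125.8333; MC(q_m) = 51.4 + 0.575·73.3333 = 93.5666.
Competitive q* = 105.1232, so Δq = 31.7899; wedge = 125.8333 − 93.5666 = 32.2667.
Deadweight loss = ½ × 31.7899 × 32.2667 = $512.88 thousand.

$512.88 thousand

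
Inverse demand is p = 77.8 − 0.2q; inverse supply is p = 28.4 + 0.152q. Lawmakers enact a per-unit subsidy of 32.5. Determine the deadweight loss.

Competitive equilibrium: 77.8 − 0.2q = 28.4 + 0.152q → q* = 140.3409, p* = 49.7318.
The subsidy lowers effective supply by 32.5: p = 0.152q − 4.1.
New quantity: 77.8 − 0.2q = 0.152q − 4.1 → q' = 232.6705.
Overproduction Δq = 232.6705 − 140.3409 = 92.3296; wedge = subsidy = 32.5.
The triangle = ½ × 92.3296 × 32.5 = 1500.36.

1500.36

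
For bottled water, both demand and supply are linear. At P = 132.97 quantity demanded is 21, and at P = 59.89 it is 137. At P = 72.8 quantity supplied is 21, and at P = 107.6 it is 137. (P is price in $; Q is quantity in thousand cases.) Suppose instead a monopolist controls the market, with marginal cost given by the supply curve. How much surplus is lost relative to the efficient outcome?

$556.97 thousand

Demand slope = (59.89 − 132.97)/(137 − 21) = −0.63, so P = 146.2 − 0.63Q.
Supply slope = (107.6 − 72.8)/(137 − 21) = 0.3, so P = 66.5 + 0.3Q.
Competitive equilibrium: 146.2 − 0.63Q = 66.5 + 0.3Q → Q* = 85.69892, P* = 92.20968.
Marginal revenue: MR = 146.2 − 1.26Q. Set MR = MC: 146.2 − 1.26Q = 66.5 + 0.3Q → Q_m = 51.08974.
Price P_m = 146.2 − 0.63·51.08974 = 114.01346; MC(Q_m) = 66.5 + 0.3·51.08974 = 81.82692.
Competitive Q* = 85.69892, so ΔQ = 34.60918; wedge = 114.01346 − 81.82692 = 32.18654.
The triangle = ½ × 34.60918 × 32.18654 = $556.97 thousand.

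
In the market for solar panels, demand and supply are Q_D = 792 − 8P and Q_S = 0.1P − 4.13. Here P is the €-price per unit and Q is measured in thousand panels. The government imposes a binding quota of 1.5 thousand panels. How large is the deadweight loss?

In inverse form: demand P = 99 − 0.125Q, supply P = 41.3 + 10Q.
Competitive equilibrium: 99 − 0.125Q = 41.3 + 10Q → Q* = 5.6988, P* = 98.2877.
At Q = 1.5: demand price = 99 − 0.125·1.5 = 98.8125; supply price = 41.3 + 10·1.5 = 56.3.
ΔQ = 5.6988 − 1.5 = 4.1988; wedge = 98.8125 − 56.3 = 42.5125.
Welfare loss = ½ × 4.1988 × 42.5125 = €89.25 thousand.

€89.25 thousand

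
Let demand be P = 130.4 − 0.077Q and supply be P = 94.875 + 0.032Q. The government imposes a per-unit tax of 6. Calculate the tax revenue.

Competitive equilibrium: 130.4 − 0.077Q = 94.875 + 0.032Q → Q* = 325.9174, P* = 105.3044.
With the tax, the buyer price exceeds the seller price by 6: (130.4 − 0.077Q) − (94.875 + 0.032Q) = 6 → Q' = 270.8716.
Tax revenue = 6 × 270.8716 = 1625.23.

1625.23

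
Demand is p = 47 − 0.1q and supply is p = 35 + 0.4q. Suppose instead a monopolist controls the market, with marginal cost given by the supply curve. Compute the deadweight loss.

Competitive equilibrium: 47 − 0.1q = 35 + 0.4q → q* = 24, p* = 44.6.
Marginal revenue: MR = 47 − 0.2q. Set MR = MC: 47 − 0.2q = 35 + 0.4q → q_m = 20.
Price p_m = 47 − 0.1·20 = 45; MC(q_m) = 35 + 0.4·20 = 43.
Competitive q* = 24, so Δq = 4; wedge = 45 − 43 = 2.
Welfare loss = ½ × 4 × 2 = 4.

4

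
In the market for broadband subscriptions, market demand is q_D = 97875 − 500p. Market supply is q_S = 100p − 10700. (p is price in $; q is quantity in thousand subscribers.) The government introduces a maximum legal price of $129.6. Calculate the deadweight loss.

In inverse form: demand p = 195.75 − 0.002q, supply p = 107 + 0.01q.
Competitive equilibrium: 195.75 − 0.002q = 107 + 0.01q → q* = 7395.8333, p* = 180.9583.
At the ceiling p = 129.6, quantity supplied = (129.6 − 107)/0.01 = 2260.
Willingness to pay at q' = 2260: 195.75 − 0.002·2260 = 191.23.
Δq = 7395.8333 − 2260 = 5135.8333; wedge = 191.23 − 129.6 = 61.63.
DWL = ½ × 5135.8333 × 61.63 = $158260.70 thousand.

$158260.70 thousand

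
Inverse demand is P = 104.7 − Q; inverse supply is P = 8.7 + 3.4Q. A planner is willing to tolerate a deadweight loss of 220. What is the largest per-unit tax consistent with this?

44

Competitive equilibrium: 104.7 − Q = 8.7 + 3.4Q → Q* = 21.8182, P* = 82.8818.
A tax t gives ΔQ = t/4.4 and wedge t, so DWL = t²/8.8.
t²/8.8 = 220 → t² = 1936 → t = 44.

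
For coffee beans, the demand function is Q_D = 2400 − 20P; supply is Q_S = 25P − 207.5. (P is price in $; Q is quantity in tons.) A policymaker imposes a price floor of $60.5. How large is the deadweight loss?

$117.56

In inverse form: demand P = 120 − 0.05Q, supply P = 8.3 + 0.04Q.
Competitive equilibrium: 120 − 0.05Q = 8.3 + 0.04Q → Q* = 1241.1111, P* = 57.9444.
At the floor P = 60.5, quantity demanded = (120 − 60.5)/0.05 = 1190.
Sellers' marginal cost at Q' = 1190: 8.3 + 0.04·1190 = 55.9.
ΔQ = 1241.1111 − 1190 = 51.1111; wedge = 60.5 − 55.9 = 4.6.
DWL = ½ × 51.1111 × 4.6 = $117.56.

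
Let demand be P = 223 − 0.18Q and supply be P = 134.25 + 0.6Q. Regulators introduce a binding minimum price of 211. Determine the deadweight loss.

Competitive equilibrium: 223 − 0.18Q = 134.25 + 0.6Q → Q* = 113.7821, P* = 202.5192.
At the floor P = 211, quantity demanded = (223 − 211)/0.18 = 66.6667.
Sellers' marginal cost at Q' = 66.6667: 134.25 + 0.6·66.6667 = 174.25.
ΔQ = 113.7821 − 66.6667 = 47.1154; wedge = 211 − 174.25 = 36.75.
Welfare loss = ½ × 47.1154 × 36.75 = 865.75.

865.75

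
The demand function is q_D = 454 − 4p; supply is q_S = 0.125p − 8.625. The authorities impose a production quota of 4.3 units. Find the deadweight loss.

In inverse form: demand p = 113.5 − 0.25q, supply p = 69 + 8q.
Competitive equilibrium: 113.5 − 0.25q = 69 + 8q → q* = 5.3939, p* = 112.1515.
At q = 4.3: demand price = 113.5 − 0.25·4.3 = 112.425; supply price = 69 + 8·4.3 = 103.4.
Δq = 5.3939 − 4.3 = 1.0939; wedge = 112.425 − 103.4 = 9.025.
The triangle = ½ × 1.0939 × 9.025 = 4.94.

4.94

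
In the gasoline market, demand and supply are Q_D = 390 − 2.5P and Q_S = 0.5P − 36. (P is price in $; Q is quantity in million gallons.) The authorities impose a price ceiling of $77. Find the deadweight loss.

In inverse form: demand P = 156 − 0.4Q, supply P = 72 + 2Q.
Competitive equilibrium: 156 − 0.4Q = 72 + 2Q → Q* = 35, P* = 142.
At the ceiling P = 77, quantity supplied = (77 − 72)/2 = 2.5.
Willingness to pay at Q' = 2.5: 156 − 0.4·2.5 = 155.
ΔQ = 35 − 2.5 = 32.5; wedge = 155 − 77 = 78.
Welfare loss = ½ × 32.5 × 78 = $1267.50 million.

$1267.50 million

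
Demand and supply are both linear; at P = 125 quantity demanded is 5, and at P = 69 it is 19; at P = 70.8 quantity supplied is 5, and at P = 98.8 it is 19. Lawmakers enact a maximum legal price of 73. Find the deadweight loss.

Demand slope = (69 − 125)/(19 − 5) = −4, so P = 145 − 4Q.
Supply slope = (98.8 − 70.8)/(19 − 5) = 2, so P = 60.8 + 2Q.
Competitive equilibrium: 145 − 4Q = 60.8 + 2Q → Q* = 14.0333, P* = 88.8667.
At the ceiling P = 73, quantity supplied = (73 − 60.8)/2 = 6.1.
Willingness to pay at Q' = 6.1: 145 − 4·6.1 = 120.6.
ΔQ = 14.0333 − 6.1 = 7.9333; wedge = 120.6 − 73 = 47.6.
DWL = ½ × 7.9333 × 47.6 = 188.81.

188.81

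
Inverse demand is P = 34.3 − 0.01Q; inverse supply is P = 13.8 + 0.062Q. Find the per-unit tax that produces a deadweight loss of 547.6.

8.88

Competitive equilibrium: 34.3 − 0.01Q = 13.8 + 0.062Q → Q* = 284.7222, P* = 31.4528.
A tax t gives ΔQ = t/0.072 and wedge t, so DWL = t²/0.144.
t²/0.144 = 547.6 → t² = 78.8544 → t = 8.88.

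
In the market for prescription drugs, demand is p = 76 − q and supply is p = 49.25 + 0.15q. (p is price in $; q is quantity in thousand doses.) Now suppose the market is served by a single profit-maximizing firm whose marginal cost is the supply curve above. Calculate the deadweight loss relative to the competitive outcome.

Competitive equilibrium: 76 − q = 49.25 + 0.15q → q* = 23.2609, p* = 52.7391.
Marginal revenue: MR = 76 − 2q. Set MR = MC: 76 − 2q = 49.25 + 0.15q → q_m = 12.4419.
Price p_m = 76 − 1·12.4419 = 63.5581; MC(q_m) = 49.25 + 0.15·12.4419 = 51.1163.
Competitive q* = 23.2609, so Δq = 10.819; wedge = 63.5581 − 51.1163 = 12.4418.
Deadweight loss = ½ × 10.819 × 12.4418 = $67.30 thousand.

$67.30 thousand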